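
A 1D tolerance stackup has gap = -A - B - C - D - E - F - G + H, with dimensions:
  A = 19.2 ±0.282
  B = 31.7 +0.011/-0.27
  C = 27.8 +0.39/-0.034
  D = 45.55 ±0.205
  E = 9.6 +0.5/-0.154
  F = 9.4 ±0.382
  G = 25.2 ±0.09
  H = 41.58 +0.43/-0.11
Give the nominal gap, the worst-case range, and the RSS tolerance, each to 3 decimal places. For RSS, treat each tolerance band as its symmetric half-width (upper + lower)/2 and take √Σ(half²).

Stack each dimension's contribution:
  -A: nom -19.200 → Σnom=-19.200; wc +0.282/-0.282 → slack +0.282/-0.282; half-tol=0.282, Σhalf²=0.079524
  -B: nom -31.700 → Σnom=-50.900; wc +0.270/-0.011 → slack +0.552/-0.293; half-tol=0.141, Σhalf²=0.099264
  -C: nom -27.800 → Σnom=-78.700; wc +0.034/-0.390 → slack +0.586/-0.683; half-tol=0.212, Σhalf²=0.144208
  -D: nom -45.550 → Σnom=-124.250; wc +0.205/-0.205 → slack +0.791/-0.888; half-tol=0.205, Σhalf²=0.186233
  -E: nom -9.600 → Σnom=-133.850; wc +0.154/-0.500 → slack +0.945/-1.388; half-tol=0.327, Σhalf²=0.293162
  -F: nom -9.400 → Σnom=-143.250; wc +0.382/-0.382 → slack +1.327/-1.770; half-tol=0.382, Σhalf²=0.439086
  -G: nom -25.200 → Σnom=-168.450; wc +0.090/-0.090 → slack +1.417/-1.860; half-tol=0.090, Σhalf²=0.447186
  +H: nom +41.580 → Σnom=-126.870; wc +0.430/-0.110 → slack +1.847/-1.970; half-tol=0.270, Σhalf²=0.520086
Nominal = -126.870. Worst-case = [-126.870 - 1.970, -126.870 + 1.847] = [-128.840, -125.023]. RSS = √0.520086 = 0.721.

nominal=-126.870 wc=[-128.840,-125.023] rss=0.721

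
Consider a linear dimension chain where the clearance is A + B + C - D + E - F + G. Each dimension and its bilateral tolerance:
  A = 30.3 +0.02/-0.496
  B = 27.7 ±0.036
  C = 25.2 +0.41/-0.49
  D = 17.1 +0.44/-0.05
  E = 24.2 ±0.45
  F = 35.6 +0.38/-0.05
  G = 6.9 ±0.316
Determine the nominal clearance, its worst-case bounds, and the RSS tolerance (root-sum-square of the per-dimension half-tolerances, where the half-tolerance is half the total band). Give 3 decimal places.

nominal=61.600 wc=[58.992,62.932] rss=0.824

Stack each dimension's contribution:
  +A: nom +30.300 → Σnom=30.300; wc +0.020/-0.496 → slack +0.020/-0.496; half-tol=0.258, Σhalf²=0.066564
  +B: nom +27.700 → Σnom=58.000; wc +0.036/-0.036 → slack +0.056/-0.532; half-tol=0.036, Σhalf²=0.067860
  +C: nom +25.200 → Σnom=83.200; wc +0.410/-0.490 → slack +0.466/-1.022; half-tol=0.450, Σhalf²=0.270360
  -D: nom -17.100 → Σnom=66.100; wc +0.050/-0.440 → slack +0.516/-1.462; half-tol=0.245, Σhalf²=0.330385
  +E: nom +24.200 → Σnom=90.300; wc +0.450/-0.450 → slack +0.966/-1.912; half-tol=0.450, Σhalf²=0.532885
  -F: nom -35.600 → Σnom=54.700; wc +0.050/-0.380 → slack +1.016/-2.292; half-tol=0.215, Σhalf²=0.579110
  +G: nom +6.900 → Σnom=61.600; wc +0.316/-0.316 → slack +1.332/-2.608; half-tol=0.316, Σhalf²=0.678966
Nominal = 61.600. Worst-case = [61.600 - 2.608, 61.600 + 1.332] = [58.992, 62.932]. RSS = √0.678966 = 0.824.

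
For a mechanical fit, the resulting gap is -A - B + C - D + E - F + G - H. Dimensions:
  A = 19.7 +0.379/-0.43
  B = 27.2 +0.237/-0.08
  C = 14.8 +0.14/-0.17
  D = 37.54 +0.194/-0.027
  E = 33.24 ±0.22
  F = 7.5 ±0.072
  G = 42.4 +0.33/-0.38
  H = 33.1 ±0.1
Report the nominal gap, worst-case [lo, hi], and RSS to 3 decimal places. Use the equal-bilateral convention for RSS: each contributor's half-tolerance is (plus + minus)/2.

nominal=-34.600 wc=[-36.352,-33.201] rss=0.644

Stack each dimension's contribution:
  -A: nom -19.700 → Σnom=-19.700; wc +0.430/-0.379 → slack +0.430/-0.379; half-tol=0.404, Σhalf²=0.163620
  -B: nom -27.200 → Σnom=-46.900; wc +0.080/-0.237 → slack +0.510/-0.616; half-tol=0.159, Σhalf²=0.188742
  +C: nom +14.800 → Σnom=-32.100; wc +0.140/-0.170 → slack +0.650/-0.786; half-tol=0.155, Σhalf²=0.212767
  -D: nom -37.540 → Σnom=-69.640; wc +0.027/-0.194 → slack +0.677/-0.980; half-tol=0.111, Σhalf²=0.224978
  +E: nom +33.240 → Σnom=-36.400; wc +0.220/-0.220 → slack +0.897/-1.200; half-tol=0.220, Σhalf²=0.273378
  -F: nom -7.500 → Σnom=-43.900; wc +0.072/-0.072 → slack +0.969/-1.272; half-tol=0.072, Σhalf²=0.278562
  +G: nom +42.400 → Σnom=-1.500; wc +0.330/-0.380 → slack +1.299/-1.652; half-tol=0.355, Σhalf²=0.404587
  -H: nom -33.100 → Σnom=-34.600; wc +0.100/-0.100 → slack +1.399/-1.752; half-tol=0.100, Σhalf²=0.414587
Nominal = -34.600. Worst-case = [-34.600 - 1.752, -34.600 + 1.399] = [-36.352, -33.201]. RSS = √0.414587 = 0.644.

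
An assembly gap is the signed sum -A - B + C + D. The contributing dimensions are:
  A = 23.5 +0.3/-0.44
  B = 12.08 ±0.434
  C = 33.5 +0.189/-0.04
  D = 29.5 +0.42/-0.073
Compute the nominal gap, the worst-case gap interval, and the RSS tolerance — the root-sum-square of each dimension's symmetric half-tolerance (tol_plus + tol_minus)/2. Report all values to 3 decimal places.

nominal=27.420 wc=[26.573,28.903] rss=0.632

Stack each dimension's contribution:
  -A: nom -23.500 → Σnom=-23.500; wc +0.440/-0.300 → slack +0.440/-0.300; half-tol=0.370, Σhalf²=0.136900
  -B: nom -12.080 → Σnom=-35.580; wc +0.434/-0.434 → slack +0.874/-0.734; half-tol=0.434, Σhalf²=0.325256
  +C: nom +33.500 → Σnom=-2.080; wc +0.189/-0.040 → slack +1.063/-0.774; half-tol=0.115, Σhalf²=0.338366
  +D: nom +29.500 → Σnom=27.420; wc +0.420/-0.073 → slack +1.483/-0.847; half-tol=0.246, Σhalf²=0.399128
Nominal = 27.420. Worst-case = [27.420 - 0.847, 27.420 + 1.483] = [26.573, 28.903]. RSS = √0.399128 = 0.632.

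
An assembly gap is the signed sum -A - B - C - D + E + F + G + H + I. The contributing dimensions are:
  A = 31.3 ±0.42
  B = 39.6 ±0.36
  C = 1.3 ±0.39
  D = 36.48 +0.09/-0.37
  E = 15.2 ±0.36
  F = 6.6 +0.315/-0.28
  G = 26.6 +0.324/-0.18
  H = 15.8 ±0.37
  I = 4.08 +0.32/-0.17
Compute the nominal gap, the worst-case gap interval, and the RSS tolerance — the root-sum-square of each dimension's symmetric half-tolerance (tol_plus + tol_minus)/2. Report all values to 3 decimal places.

Stack each dimension's contribution:
  -A: nom -31.300 → Σnom=-31.300; wc +0.420/-0.420 → slack +0.420/-0.420; half-tol=0.420, Σhalf²=0.176400
  -B: nom -39.600 → Σnom=-70.900; wc +0.360/-0.360 → slack +0.780/-0.780; half-tol=0.360, Σhalf²=0.306000
  -C: nom -1.300 → Σnom=-72.200; wc +0.390/-0.390 → slack +1.170/-1.170; half-tol=0.390, Σhalf²=0.458100
  -D: nom -36.480 → Σnom=-108.680; wc +0.370/-0.090 → slack +1.540/-1.260; half-tol=0.230, Σhalf²=0.511000
  +E: nom +15.200 → Σnom=-93.480; wc +0.360/-0.360 → slack +1.900/-1.620; half-tol=0.360, Σhalf²=0.640600
  +F: nom +6.600 → Σnom=-86.880; wc +0.315/-0.280 → slack +2.215/-1.900; half-tol=0.297, Σhalf²=0.729106
  +G: nom +26.600 → Σnom=-60.280; wc +0.324/-0.180 → slack +2.539/-2.080; half-tol=0.252, Σhalf²=0.792610
  +H: nom +15.800 → Σnom=-44.480; wc +0.370/-0.370 → slack +2.909/-2.450; half-tol=0.370, Σhalf²=0.929510
  +I: nom +4.080 → Σnom=-40.400; wc +0.320/-0.170 → slack +3.229/-2.620; half-tol=0.245, Σhalf²=0.989535
Nominal = -40.400. Worst-case = [-40.400 - 2.620, -40.400 + 3.229] = [-43.020, -37.171]. RSS = √0.989535 = 0.995.

nominal=-40.400 wc=[-43.020,-37.171] rss=0.995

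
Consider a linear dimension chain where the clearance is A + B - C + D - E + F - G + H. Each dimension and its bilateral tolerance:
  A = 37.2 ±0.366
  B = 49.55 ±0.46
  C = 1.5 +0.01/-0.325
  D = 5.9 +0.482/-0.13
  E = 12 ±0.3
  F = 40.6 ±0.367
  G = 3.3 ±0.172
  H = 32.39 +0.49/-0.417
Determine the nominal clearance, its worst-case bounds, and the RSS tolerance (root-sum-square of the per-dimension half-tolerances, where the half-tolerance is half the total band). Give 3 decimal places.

nominal=148.840 wc=[146.618,151.802] rss=0.963

Stack each dimension's contribution:
  +A: nom +37.200 → Σnom=37.200; wc +0.366/-0.366 → slack +0.366/-0.366; half-tol=0.366, Σhalf²=0.133956
  +B: nom +49.550 → Σnom=86.750; wc +0.460/-0.460 → slack +0.826/-0.826; half-tol=0.460, Σhalf²=0.345556
  -C: nom -1.500 → Σnom=85.250; wc +0.325/-0.010 → slack +1.151/-0.836; half-tol=0.168, Σhalf²=0.373612
  +D: nom +5.900 → Σnom=91.150; wc +0.482/-0.130 → slack +1.633/-0.966; half-tol=0.306, Σhalf²=0.467248
  -E: nom -12.000 → Σnom=79.150; wc +0.300/-0.300 → slack +1.933/-1.266; half-tol=0.300, Σhalf²=0.557248
  +F: nom +40.600 → Σnom=119.750; wc +0.367/-0.367 → slack +2.300/-1.633; half-tol=0.367, Σhalf²=0.691937
  -G: nom -3.300 → Σnom=116.450; wc +0.172/-0.172 → slack +2.472/-1.805; half-tol=0.172, Σhalf²=0.721521
  +H: nom +32.390 → Σnom=148.840; wc +0.490/-0.417 → slack +2.962/-2.222; half-tol=0.454, Σhalf²=0.927184
Nominal = 148.840. Worst-case = [148.840 - 2.222, 148.840 + 2.962] = [146.618, 151.802]. RSS = √0.927184 = 0.963.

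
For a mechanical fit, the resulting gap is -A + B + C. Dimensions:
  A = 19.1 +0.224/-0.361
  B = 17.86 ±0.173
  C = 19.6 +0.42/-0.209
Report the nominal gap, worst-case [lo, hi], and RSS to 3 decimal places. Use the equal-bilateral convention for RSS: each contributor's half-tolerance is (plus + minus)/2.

Stack each dimension's contribution:
  -A: nom -19.100 → Σnom=-19.100; wc +0.361/-0.224 → slack +0.361/-0.224; half-tol=0.292, Σhalf²=0.085556
  +B: nom +17.860 → Σnom=-1.240; wc +0.173/-0.173 → slack +0.534/-0.397; half-tol=0.173, Σhalf²=0.115485
  +C: nom +19.600 → Σnom=18.360; wc +0.420/-0.209 → slack +0.954/-0.606; half-tol=0.315, Σhalf²=0.214395
Nominal = 18.360. Worst-case = [18.360 - 0.606, 18.360 + 0.954] = [17.754, 19.314]. RSS = √0.214395 = 0.463.

nominal=18.360 wc=[17.754,19.314] rss=0.463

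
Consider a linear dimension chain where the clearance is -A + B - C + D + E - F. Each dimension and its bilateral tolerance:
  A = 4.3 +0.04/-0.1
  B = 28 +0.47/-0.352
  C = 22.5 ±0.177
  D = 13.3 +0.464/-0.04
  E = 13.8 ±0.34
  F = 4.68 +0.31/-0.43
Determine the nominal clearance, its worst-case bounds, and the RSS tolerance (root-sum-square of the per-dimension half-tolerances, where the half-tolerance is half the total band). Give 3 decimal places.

nominal=23.620 wc=[22.361,25.601] rss=0.722

Stack each dimension's contribution:
  -A: nom -4.300 → Σnom=-4.300; wc +0.100/-0.040 → slack +0.100/-0.040; half-tol=0.070, Σhalf²=0.004900
  +B: nom +28.000 → Σnom=23.700; wc +0.470/-0.352 → slack +0.570/-0.392; half-tol=0.411, Σhalf²=0.173821
  -C: nom -22.500 → Σnom=1.200; wc +0.177/-0.177 → slack +0.747/-0.569; half-tol=0.177, Σhalf²=0.205150
  +D: nom +13.300 → Σnom=14.500; wc +0.464/-0.040 → slack +1.211/-0.609; half-tol=0.252, Σhalf²=0.268654
  +E: nom +13.800 → Σnom=28.300; wc +0.340/-0.340 → slack +1.551/-0.949; half-tol=0.340, Σhalf²=0.384254
  -F: nom -4.680 → Σnom=23.620; wc +0.430/-0.310 → slack +1.981/-1.259; half-tol=0.370, Σhalf²=0.521154
Nominal = 23.620. Worst-case = [23.620 - 1.259, 23.620 + 1.981] = [22.361, 25.601]. RSS = √0.521154 = 0.722.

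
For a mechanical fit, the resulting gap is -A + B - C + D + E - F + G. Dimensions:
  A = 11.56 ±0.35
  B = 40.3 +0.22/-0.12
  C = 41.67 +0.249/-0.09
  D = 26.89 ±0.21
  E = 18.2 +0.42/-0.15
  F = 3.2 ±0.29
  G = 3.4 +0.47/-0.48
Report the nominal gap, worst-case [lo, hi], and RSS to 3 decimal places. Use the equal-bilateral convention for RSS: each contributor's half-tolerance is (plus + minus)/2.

nominal=32.360 wc=[30.511,34.410] rss=0.784

Stack each dimension's contribution:
  -A: nom -11.560 → Σnom=-11.560; wc +0.350/-0.350 → slack +0.350/-0.350; half-tol=0.350, Σhalf²=0.122500
  +B: nom +40.300 → Σnom=28.740; wc +0.220/-0.120 → slack +0.570/-0.470; half-tol=0.170, Σhalf²=0.151400
  -C: nom -41.670 → Σnom=-12.930; wc +0.090/-0.249 → slack +0.660/-0.719; half-tol=0.169, Σhalf²=0.180130
  +D: nom +26.890 → Σnom=13.960; wc +0.210/-0.210 → slack +0.870/-0.929; half-tol=0.210, Σhalf²=0.224230
  +E: nom +18.200 → Σnom=32.160; wc +0.420/-0.150 → slack +1.290/-1.079; half-tol=0.285, Σhalf²=0.305455
  -F: nom -3.200 → Σnom=28.960; wc +0.290/-0.290 → slack +1.580/-1.369; half-tol=0.290, Σhalf²=0.389555
  +G: nom +3.400 → Σnom=32.360; wc +0.470/-0.480 → slack +2.050/-1.849; half-tol=0.475, Σhalf²=0.615180
Nominal = 32.360. Worst-case = [32.360 - 1.849, 32.360 + 2.050] = [30.511, 34.410]. RSS = √0.615180 = 0.784.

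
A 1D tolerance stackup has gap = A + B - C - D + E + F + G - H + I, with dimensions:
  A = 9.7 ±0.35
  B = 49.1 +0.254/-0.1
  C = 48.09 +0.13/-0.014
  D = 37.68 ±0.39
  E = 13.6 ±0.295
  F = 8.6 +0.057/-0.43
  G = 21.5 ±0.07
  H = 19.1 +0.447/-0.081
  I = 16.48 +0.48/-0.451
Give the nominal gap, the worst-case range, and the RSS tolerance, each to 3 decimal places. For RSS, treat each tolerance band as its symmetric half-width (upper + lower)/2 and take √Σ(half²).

Stack each dimension's contribution:
  +A: nom +9.700 → Σnom=9.700; wc +0.350/-0.350 → slack +0.350/-0.350; half-tol=0.350, Σhalf²=0.122500
  +B: nom +49.100 → Σnom=58.800; wc +0.254/-0.100 → slack +0.604/-0.450; half-tol=0.177, Σhalf²=0.153829
  -C: nom -48.090 → Σnom=10.710; wc +0.014/-0.130 → slack +0.618/-0.580; half-tol=0.072, Σhalf²=0.159013
  -D: nom -37.680 → Σnom=-26.970; wc +0.390/-0.390 → slack +1.008/-0.970; half-tol=0.390, Σhalf²=0.311113
  +E: nom +13.600 → Σnom=-13.370; wc +0.295/-0.295 → slack +1.303/-1.265; half-tol=0.295, Σhalf²=0.398138
  +F: nom +8.600 → Σnom=-4.770; wc +0.057/-0.430 → slack +1.360/-1.695; half-tol=0.243, Σhalf²=0.457430
  +G: nom +21.500 → Σnom=16.730; wc +0.070/-0.070 → slack +1.430/-1.765; half-tol=0.070, Σhalf²=0.462330
  -H: nom -19.100 → Σnom=-2.370; wc +0.081/-0.447 → slack +1.511/-2.212; half-tol=0.264, Σhalf²=0.532026
  +I: nom +16.480 → Σnom=14.110; wc +0.480/-0.451 → slack +1.991/-2.663; half-tol=0.466, Σhalf²=0.748717
Nominal = 14.110. Worst-case = [14.110 - 2.663, 14.110 + 1.991] = [11.447, 16.101]. RSS = √0.748717 = 0.865.

nominal=14.110 wc=[11.447,16.101] rss=0.865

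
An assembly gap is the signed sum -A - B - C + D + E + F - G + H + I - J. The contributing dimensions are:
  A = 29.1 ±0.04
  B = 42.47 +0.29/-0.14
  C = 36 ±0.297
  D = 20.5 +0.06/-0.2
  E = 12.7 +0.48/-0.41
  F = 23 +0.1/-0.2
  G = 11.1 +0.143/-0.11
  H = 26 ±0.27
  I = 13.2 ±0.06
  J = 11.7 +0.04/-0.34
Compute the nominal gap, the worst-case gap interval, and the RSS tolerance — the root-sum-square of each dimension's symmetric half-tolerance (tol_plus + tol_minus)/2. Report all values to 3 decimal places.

Stack each dimension's contribution:
  -A: nom -29.100 → Σnom=-29.100; wc +0.040/-0.040 → slack +0.040/-0.040; half-tol=0.040, Σhalf²=0.001600
  -B: nom -42.470 → Σnom=-71.570; wc +0.140/-0.290 → slack +0.180/-0.330; half-tol=0.215, Σhalf²=0.047825
  -C: nom -36.000 → Σnom=-107.570; wc +0.297/-0.297 → slack +0.477/-0.627; half-tol=0.297, Σhalf²=0.136034
  +D: nom +20.500 → Σnom=-87.070; wc +0.060/-0.200 → slack +0.537/-0.827; half-tol=0.130, Σhalf²=0.152934
  +E: nom +12.700 → Σnom=-74.370; wc +0.480/-0.410 → slack +1.017/-1.237; half-tol=0.445, Σhalf²=0.350959
  +F: nom +23.000 → Σnom=-51.370; wc +0.100/-0.200 → slack +1.117/-1.437; half-tol=0.150, Σhalf²=0.373459
  -G: nom -11.100 → Σnom=-62.470; wc +0.110/-0.143 → slack +1.227/-1.580; half-tol=0.127, Σhalf²=0.389461
  +H: nom +26.000 → Σnom=-36.470; wc +0.270/-0.270 → slack +1.497/-1.850; half-tol=0.270, Σhalf²=0.462361
  +I: nom +13.200 → Σnom=-23.270; wc +0.060/-0.060 → slack +1.557/-1.910; half-tol=0.060, Σhalf²=0.465961
  -J: nom -11.700 → Σnom=-34.970; wc +0.340/-0.040 → slack +1.897/-1.950; half-tol=0.190, Σhalf²=0.502061
Nominal = -34.970. Worst-case = [-34.970 - 1.950, -34.970 + 1.897] = [-36.920, -33.073]. RSS = √0.502061 = 0.709.

nominal=-34.970 wc=[-36.920,-33.073] rss=0.709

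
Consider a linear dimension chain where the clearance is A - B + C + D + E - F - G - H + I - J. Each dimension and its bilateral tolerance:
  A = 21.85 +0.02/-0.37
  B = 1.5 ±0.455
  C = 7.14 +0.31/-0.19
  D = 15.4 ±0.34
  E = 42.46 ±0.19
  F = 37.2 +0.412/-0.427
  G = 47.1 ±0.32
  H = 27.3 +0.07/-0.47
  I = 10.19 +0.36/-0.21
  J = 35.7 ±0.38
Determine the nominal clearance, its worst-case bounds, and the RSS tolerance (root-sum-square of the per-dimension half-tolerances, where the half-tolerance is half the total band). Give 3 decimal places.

nominal=-51.760 wc=[-54.697,-48.488] rss=1.018

Stack each dimension's contribution:
  +A: nom +21.850 → Σnom=21.850; wc +0.020/-0.370 → slack +0.020/-0.370; half-tol=0.195, Σhalf²=0.038025
  -B: nom -1.500 → Σnom=20.350; wc +0.455/-0.455 → slack +0.475/-0.825; half-tol=0.455, Σhalf²=0.245050
  +C: nom +7.140 → Σnom=27.490; wc +0.310/-0.190 → slack +0.785/-1.015; half-tol=0.250, Σhalf²=0.307550
  +D: nom +15.400 → Σnom=42.890; wc +0.340/-0.340 → slack +1.125/-1.355; half-tol=0.340, Σhalf²=0.423150
  +E: nom +42.460 → Σnom=85.350; wc +0.190/-0.190 → slack +1.315/-1.545; half-tol=0.190, Σhalf²=0.459250
  -F: nom -37.200 → Σnom=48.150; wc +0.427/-0.412 → slack +1.742/-1.957; half-tol=0.419, Σhalf²=0.635230
  -G: nom -47.100 → Σnom=1.050; wc +0.320/-0.320 → slack +2.062/-2.277; half-tol=0.320, Σhalf²=0.737630
  -H: nom -27.300 → Σnom=-26.250; wc +0.470/-0.070 → slack +2.532/-2.347; half-tol=0.270, Σhalf²=0.810530
  +I: nom +10.190 → Σnom=-16.060; wc +0.360/-0.210 → slack +2.892/-2.557; half-tol=0.285, Σhalf²=0.891755
  -J: nom -35.700 → Σnom=-51.760; wc +0.380/-0.380 → slack +3.272/-2.937; half-tol=0.380, Σhalf²=1.036155
Nominal = -51.760. Worst-case = [-51.760 - 2.937, -51.760 + 3.272] = [-54.697, -48.488]. RSS = √1.036155 = 1.018.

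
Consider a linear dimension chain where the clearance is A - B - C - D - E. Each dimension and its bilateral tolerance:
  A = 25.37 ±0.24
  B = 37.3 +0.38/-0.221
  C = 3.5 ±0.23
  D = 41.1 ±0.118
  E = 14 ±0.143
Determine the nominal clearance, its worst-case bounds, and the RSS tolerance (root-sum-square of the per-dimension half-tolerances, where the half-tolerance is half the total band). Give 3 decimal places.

nominal=-70.530 wc=[-71.641,-69.578] rss=0.485

Stack each dimension's contribution:
  +A: nom +25.370 → Σnom=25.370; wc +0.240/-0.240 → slack +0.240/-0.240; half-tol=0.240, Σhalf²=0.057600
  -B: nom -37.300 → Σnom=-11.930; wc +0.221/-0.380 → slack +0.461/-0.620; half-tol=0.300, Σhalf²=0.147900
  -C: nom -3.500 → Σnom=-15.430; wc +0.230/-0.230 → slack +0.691/-0.850; half-tol=0.230, Σhalf²=0.200800
  -D: nom -41.100 → Σnom=-56.530; wc +0.118/-0.118 → slack +0.809/-0.968; half-tol=0.118, Σhalf²=0.214724
  -E: nom -14.000 → Σnom=-70.530; wc +0.143/-0.143 → slack +0.952/-1.111; half-tol=0.143, Σhalf²=0.235173
Nominal = -70.530. Worst-case = [-70.530 - 1.111, -70.530 + 0.952] = [-71.641, -69.578]. RSS = √0.235173 = 0.485.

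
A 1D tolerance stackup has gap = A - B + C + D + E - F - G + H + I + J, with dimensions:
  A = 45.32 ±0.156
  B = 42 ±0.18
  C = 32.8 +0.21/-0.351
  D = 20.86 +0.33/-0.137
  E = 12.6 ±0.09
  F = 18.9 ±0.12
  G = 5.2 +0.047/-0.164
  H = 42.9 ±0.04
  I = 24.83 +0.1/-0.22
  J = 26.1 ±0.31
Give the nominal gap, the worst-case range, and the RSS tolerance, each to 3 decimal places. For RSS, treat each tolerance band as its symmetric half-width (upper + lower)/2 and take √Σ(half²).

nominal=139.310 wc=[137.659,141.010] rss=0.589

Stack each dimension's contribution:
  +A: nom +45.320 → Σnom=45.320; wc +0.156/-0.156 → slack +0.156/-0.156; half-tol=0.156, Σhalf²=0.024336
  -B: nom -42.000 → Σnom=3.320; wc +0.180/-0.180 → slack +0.336/-0.336; half-tol=0.180, Σhalf²=0.056736
  +C: nom +32.800 → Σnom=36.120; wc +0.210/-0.351 → slack +0.546/-0.687; half-tol=0.280, Σhalf²=0.135416
  +D: nom +20.860 → Σnom=56.980; wc +0.330/-0.137 → slack +0.876/-0.824; half-tol=0.234, Σhalf²=0.189938
  +E: nom +12.600 → Σnom=69.580; wc +0.090/-0.090 → slack +0.966/-0.914; half-tol=0.090, Σhalf²=0.198038
  -F: nom -18.900 → Σnom=50.680; wc +0.120/-0.120 → slack +1.086/-1.034; half-tol=0.120, Σhalf²=0.212438
  -G: nom -5.200 → Σnom=45.480; wc +0.164/-0.047 → slack +1.250/-1.081; half-tol=0.106, Σhalf²=0.223569
  +H: nom +42.900 → Σnom=88.380; wc +0.040/-0.040 → slack +1.290/-1.121; half-tol=0.040, Σhalf²=0.225169
  +I: nom +24.830 → Σnom=113.210; wc +0.100/-0.220 → slack +1.390/-1.341; half-tol=0.160, Σhalf²=0.250769
  +J: nom +26.100 → Σnom=139.310; wc +0.310/-0.310 → slack +1.700/-1.651; half-tol=0.310, Σhalf²=0.346869
Nominal = 139.310. Worst-case = [139.310 - 1.651, 139.310 + 1.700] = [137.659, 141.010]. RSS = √0.346869 = 0.589.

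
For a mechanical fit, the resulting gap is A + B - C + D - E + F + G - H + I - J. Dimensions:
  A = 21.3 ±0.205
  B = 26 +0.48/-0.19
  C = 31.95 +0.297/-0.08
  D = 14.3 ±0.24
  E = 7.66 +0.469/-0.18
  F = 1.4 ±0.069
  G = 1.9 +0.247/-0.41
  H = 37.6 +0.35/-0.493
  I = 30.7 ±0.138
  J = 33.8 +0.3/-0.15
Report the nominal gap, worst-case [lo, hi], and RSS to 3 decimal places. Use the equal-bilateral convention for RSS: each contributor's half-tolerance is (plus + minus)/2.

Stack each dimension's contribution:
  +A: nom +21.300 → Σnom=21.300; wc +0.205/-0.205 → slack +0.205/-0.205; half-tol=0.205, Σhalf²=0.042025
  +B: nom +26.000 → Σnom=47.300; wc +0.480/-0.190 → slack +0.685/-0.395; half-tol=0.335, Σhalf²=0.154250
  -C: nom -31.950 → Σnom=15.350; wc +0.080/-0.297 → slack +0.765/-0.692; half-tol=0.189, Σhalf²=0.189782
  +D: nom +14.300 → Σnom=29.650; wc +0.240/-0.240 → slack +1.005/-0.932; half-tol=0.240, Σhalf²=0.247382
  -E: nom -7.660 → Σnom=21.990; wc +0.180/-0.469 → slack +1.185/-1.401; half-tol=0.325, Σhalf²=0.352683
  +F: nom +1.400 → Σnom=23.390; wc +0.069/-0.069 → slack +1.254/-1.470; half-tol=0.069, Σhalf²=0.357444
  +G: nom +1.900 → Σnom=25.290; wc +0.247/-0.410 → slack +1.501/-1.880; half-tol=0.329, Σhalf²=0.465356
  -H: nom -37.600 → Σnom=-12.310; wc +0.493/-0.350 → slack +1.994/-2.230; half-tol=0.421, Σhalf²=0.643018
  +I: nom +30.700 → Σnom=18.390; wc +0.138/-0.138 → slack +2.132/-2.368; half-tol=0.138, Σhalf²=0.662062
  -J: nom -33.800 → Σnom=-15.410; wc +0.150/-0.300 → slack +2.282/-2.668; half-tol=0.225, Σhalf²=0.712687
Nominal = -15.410. Worst-case = [-15.410 - 2.668, -15.410 + 2.282] = [-18.078, -13.128]. RSS = √0.712687 = 0.844.

nominal=-15.410 wc=[-18.078,-13.128] rss=0.844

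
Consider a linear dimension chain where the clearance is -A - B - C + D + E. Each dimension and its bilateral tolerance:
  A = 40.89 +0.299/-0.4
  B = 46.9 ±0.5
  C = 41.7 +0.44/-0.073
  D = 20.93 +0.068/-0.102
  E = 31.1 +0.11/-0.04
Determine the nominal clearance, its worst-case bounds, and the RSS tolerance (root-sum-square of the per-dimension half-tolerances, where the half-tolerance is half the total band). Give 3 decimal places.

Stack each dimension's contribution:
  -A: nom -40.890 → Σnom=-40.890; wc +0.400/-0.299 → slack +0.400/-0.299; half-tol=0.350, Σhalf²=0.122150
  -B: nom -46.900 → Σnom=-87.790; wc +0.500/-0.500 → slack +0.900/-0.799; half-tol=0.500, Σhalf²=0.372150
  -C: nom -41.700 → Σnom=-129.490; wc +0.073/-0.440 → slack +0.973/-1.239; half-tol=0.257, Σhalf²=0.437943
  +D: nom +20.930 → Σnom=-108.560; wc +0.068/-0.102 → slack +1.041/-1.341; half-tol=0.085, Σhalf²=0.445167
  +E: nom +31.100 → Σnom=-77.460; wc +0.110/-0.040 → slack +1.151/-1.381; half-tol=0.075, Σhalf²=0.450792
Nominal = -77.460. Worst-case = [-77.460 - 1.381, -77.460 + 1.151] = [-78.841, -76.309]. RSS = √0.450792 = 0.671.

nominal=-77.460 wc=[-78.841,-76.309] rss=0.671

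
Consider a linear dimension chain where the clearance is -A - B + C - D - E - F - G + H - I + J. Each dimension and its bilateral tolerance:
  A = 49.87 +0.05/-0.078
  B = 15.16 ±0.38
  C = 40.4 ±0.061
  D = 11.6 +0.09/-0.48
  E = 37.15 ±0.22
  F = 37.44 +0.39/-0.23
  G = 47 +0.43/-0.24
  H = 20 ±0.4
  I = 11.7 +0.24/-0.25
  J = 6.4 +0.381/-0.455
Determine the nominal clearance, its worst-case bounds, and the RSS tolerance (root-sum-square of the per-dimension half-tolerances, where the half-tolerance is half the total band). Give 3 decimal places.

Stack each dimension's contribution:
  -A: nom -49.870 → Σnom=-49.870; wc +0.078/-0.050 → slack +0.078/-0.050; half-tol=0.064, Σhalf²=0.004096
  -B: nom -15.160 → Σnom=-65.030; wc +0.380/-0.380 → slack +0.458/-0.430; half-tol=0.380, Σhalf²=0.148496
  +C: nom +40.400 → Σnom=-24.630; wc +0.061/-0.061 → slack +0.519/-0.491; half-tol=0.061, Σhalf²=0.152217
  -D: nom -11.600 → Σnom=-36.230; wc +0.480/-0.090 → slack +0.999/-0.581; half-tol=0.285, Σhalf²=0.233442
  -E: nom -37.150 → Σnom=-73.380; wc +0.220/-0.220 → slack +1.219/-0.801; half-tol=0.220, Σhalf²=0.281842
  -F: nom -37.440 → Σnom=-110.820; wc +0.230/-0.390 → slack +1.449/-1.191; half-tol=0.310, Σhalf²=0.377942
  -G: nom -47.000 → Σnom=-157.820; wc +0.240/-0.430 → slack +1.689/-1.621; half-tol=0.335, Σhalf²=0.490167
  +H: nom +20.000 → Σnom=-137.820; wc +0.400/-0.400 → slack +2.089/-2.021; half-tol=0.400, Σhalf²=0.650167
  -I: nom -11.700 → Σnom=-149.520; wc +0.250/-0.240 → slack +2.339/-2.261; half-tol=0.245, Σhalf²=0.710192
  +J: nom +6.400 → Σnom=-143.120; wc +0.381/-0.455 → slack +2.720/-2.716; half-tol=0.418, Σhalf²=0.884916
Nominal = -143.120. Worst-case = [-143.120 - 2.716, -143.120 + 2.720] = [-145.836, -140.400]. RSS = √0.884916 = 0.941.

nominal=-143.120 wc=[-145.836,-140.400] rss=0.941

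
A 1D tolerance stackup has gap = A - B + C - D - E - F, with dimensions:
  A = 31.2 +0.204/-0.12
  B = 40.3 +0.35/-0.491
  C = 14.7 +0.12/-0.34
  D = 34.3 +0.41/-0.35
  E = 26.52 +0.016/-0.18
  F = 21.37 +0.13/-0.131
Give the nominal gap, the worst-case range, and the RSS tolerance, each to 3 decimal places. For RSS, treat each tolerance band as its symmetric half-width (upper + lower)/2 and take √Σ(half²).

Stack each dimension's contribution:
  +A: nom +31.200 → Σnom=31.200; wc +0.204/-0.120 → slack +0.204/-0.120; half-tol=0.162, Σhalf²=0.026244
  -B: nom -40.300 → Σnom=-9.100; wc +0.491/-0.350 → slack +0.695/-0.470; half-tol=0.420, Σhalf²=0.203064
  +C: nom +14.700 → Σnom=5.600; wc +0.120/-0.340 → slack +0.815/-0.810; half-tol=0.230, Σhalf²=0.255964
  -D: nom -34.300 → Σnom=-28.700; wc +0.350/-0.410 → slack +1.165/-1.220; half-tol=0.380, Σhalf²=0.400364
  -E: nom -26.520 → Σnom=-55.220; wc +0.180/-0.016 → slack +1.345/-1.236; half-tol=0.098, Σhalf²=0.409968
  -F: nom -21.370 → Σnom=-76.590; wc +0.131/-0.130 → slack +1.476/-1.366; half-tol=0.131, Σhalf²=0.426999
Nominal = -76.590. Worst-case = [-76.590 - 1.366, -76.590 + 1.476] = [-77.956, -75.114]. RSS = √0.426999 = 0.653.

nominal=-76.590 wc=[-77.956,-75.114] rss=0.653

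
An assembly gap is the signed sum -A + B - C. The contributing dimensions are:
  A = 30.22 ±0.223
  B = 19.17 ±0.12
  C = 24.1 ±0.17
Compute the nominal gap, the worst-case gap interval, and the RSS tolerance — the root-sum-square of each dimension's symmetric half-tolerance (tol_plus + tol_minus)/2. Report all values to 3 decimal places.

nominal=-35.150 wc=[-35.663,-34.637] rss=0.305

Stack each dimension's contribution:
  -A: nom -30.220 → Σnom=-30.220; wc +0.223/-0.223 → slack +0.223/-0.223; half-tol=0.223, Σhalf²=0.049729
  +B: nom +19.170 → Σnom=-11.050; wc +0.120/-0.120 → slack +0.343/-0.343; half-tol=0.120, Σhalf²=0.064129
  -C: nom -24.100 → Σnom=-35.150; wc +0.170/-0.170 → slack +0.513/-0.513; half-tol=0.170, Σhalf²=0.093029
Nominal = -35.150. Worst-case = [-35.150 - 0.513, -35.150 + 0.513] = [-35.663, -34.637]. RSS = √0.093029 = 0.305.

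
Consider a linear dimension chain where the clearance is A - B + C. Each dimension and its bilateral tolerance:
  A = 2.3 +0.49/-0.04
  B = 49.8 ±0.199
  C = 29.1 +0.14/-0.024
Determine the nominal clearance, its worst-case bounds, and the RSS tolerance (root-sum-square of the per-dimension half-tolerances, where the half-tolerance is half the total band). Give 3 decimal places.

nominal=-18.400 wc=[-18.663,-17.571] rss=0.341

Stack each dimension's contribution:
  +A: nom +2.300 → Σnom=2.300; wc +0.490/-0.040 → slack +0.490/-0.040; half-tol=0.265, Σhalf²=0.070225
  -B: nom -49.800 → Σnom=-47.500; wc +0.199/-0.199 → slack +0.689/-0.239; half-tol=0.199, Σhalf²=0.109826
  +C: nom +29.100 → Σnom=-18.400; wc +0.140/-0.024 → slack +0.829/-0.263; half-tol=0.082, Σhalf²=0.116550
Nominal = -18.400. Worst-case = [-18.400 - 0.263, -18.400 + 0.829] = [-18.663, -17.571]. RSS = √0.116550 = 0.341.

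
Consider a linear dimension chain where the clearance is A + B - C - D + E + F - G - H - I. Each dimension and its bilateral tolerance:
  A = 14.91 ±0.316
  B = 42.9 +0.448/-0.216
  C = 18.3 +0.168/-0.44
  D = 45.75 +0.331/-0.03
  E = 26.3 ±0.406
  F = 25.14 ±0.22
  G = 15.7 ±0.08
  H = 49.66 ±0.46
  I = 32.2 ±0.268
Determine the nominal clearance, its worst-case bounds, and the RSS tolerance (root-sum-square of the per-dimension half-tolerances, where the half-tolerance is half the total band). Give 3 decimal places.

Stack each dimension's contribution:
  +A: nom +14.910 → Σnom=14.910; wc +0.316/-0.316 → slack +0.316/-0.316; half-tol=0.316, Σhalf²=0.099856
  +B: nom +42.900 → Σnom=57.810; wc +0.448/-0.216 → slack +0.764/-0.532; half-tol=0.332, Σhalf²=0.210080
  -C: nom -18.300 → Σnom=39.510; wc +0.440/-0.168 → slack +1.204/-0.700; half-tol=0.304, Σhalf²=0.302496
  -D: nom -45.750 → Σnom=-6.240; wc +0.030/-0.331 → slack +1.234/-1.031; half-tol=0.180, Σhalf²=0.335076
  +E: nom +26.300 → Σnom=20.060; wc +0.406/-0.406 → slack +1.640/-1.437; half-tol=0.406, Σhalf²=0.499912
  +F: nom +25.140 → Σnom=45.200; wc +0.220/-0.220 → slack +1.860/-1.657; half-tol=0.220, Σhalf²=0.548312
  -G: nom -15.700 → Σnom=29.500; wc +0.080/-0.080 → slack +1.940/-1.737; half-tol=0.080, Σhalf²=0.554712
  -H: nom -49.660 → Σnom=-20.160; wc +0.460/-0.460 → slack +2.400/-2.197; half-tol=0.460, Σhalf²=0.766312
  -I: nom -32.200 → Σnom=-52.360; wc +0.268/-0.268 → slack +2.668/-2.465; half-tol=0.268, Σhalf²=0.838136
Nominal = -52.360. Worst-case = [-52.360 - 2.465, -52.360 + 2.668] = [-54.825, -49.692]. RSS = √0.838136 = 0.915.

nominal=-52.360 wc=[-54.825,-49.692] rss=0.915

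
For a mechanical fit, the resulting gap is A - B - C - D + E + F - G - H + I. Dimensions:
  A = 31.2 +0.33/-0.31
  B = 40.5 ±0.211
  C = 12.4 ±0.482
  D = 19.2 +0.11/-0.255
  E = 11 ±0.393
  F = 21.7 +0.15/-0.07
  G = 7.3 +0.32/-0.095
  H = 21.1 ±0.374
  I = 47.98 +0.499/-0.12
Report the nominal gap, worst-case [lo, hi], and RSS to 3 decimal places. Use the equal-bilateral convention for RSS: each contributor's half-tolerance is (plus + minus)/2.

Stack each dimension's contribution:
  +A: nom +31.200 → Σnom=31.200; wc +0.330/-0.310 → slack +0.330/-0.310; half-tol=0.320, Σhalf²=0.102400
  -B: nom -40.500 → Σnom=-9.300; wc +0.211/-0.211 → slack +0.541/-0.521; half-tol=0.211, Σhalf²=0.146921
  -C: nom -12.400 → Σnom=-21.700; wc +0.482/-0.482 → slack +1.023/-1.003; half-tol=0.482, Σhalf²=0.379245
  -D: nom -19.200 → Σnom=-40.900; wc +0.255/-0.110 → slack +1.278/-1.113; half-tol=0.182, Σhalf²=0.412551
  +E: nom +11.000 → Σnom=-29.900; wc +0.393/-0.393 → slack +1.671/-1.506; half-tol=0.393, Σhalf²=0.567000
  +F: nom +21.700 → Σnom=-8.200; wc +0.150/-0.070 → slack +1.821/-1.576; half-tol=0.110, Σhalf²=0.579100
  -G: nom -7.300 → Σnom=-15.500; wc +0.095/-0.320 → slack +1.916/-1.896; half-tol=0.208, Σhalf²=0.622157
  -H: nom -21.100 → Σnom=-36.600; wc +0.374/-0.374 → slack +2.290/-2.270; half-tol=0.374, Σhalf²=0.762033
  +I: nom +47.980 → Σnom=11.380; wc +0.499/-0.120 → slack +2.789/-2.390; half-tol=0.309, Σhalf²=0.857823
Nominal = 11.380. Worst-case = [11.380 - 2.390, 11.380 + 2.789] = [8.990, 14.169]. RSS = √0.857823 = 0.926.

nominal=11.380 wc=[8.990,14.169] rss=0.926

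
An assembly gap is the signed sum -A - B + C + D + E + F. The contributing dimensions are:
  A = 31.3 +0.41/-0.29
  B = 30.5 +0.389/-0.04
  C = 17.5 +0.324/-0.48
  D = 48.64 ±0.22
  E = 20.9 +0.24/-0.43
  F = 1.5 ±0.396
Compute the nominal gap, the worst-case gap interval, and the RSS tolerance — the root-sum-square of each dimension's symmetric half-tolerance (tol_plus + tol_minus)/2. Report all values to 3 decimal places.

Stack each dimension's contribution:
  -A: nom -31.300 → Σnom=-31.300; wc +0.290/-0.410 → slack +0.290/-0.410; half-tol=0.350, Σhalf²=0.122500
  -B: nom -30.500 → Σnom=-61.800; wc +0.040/-0.389 → slack +0.330/-0.799; half-tol=0.214, Σhalf²=0.168510
  +C: nom +17.500 → Σnom=-44.300; wc +0.324/-0.480 → slack +0.654/-1.279; half-tol=0.402, Σhalf²=0.330114
  +D: nom +48.640 → Σnom=4.340; wc +0.220/-0.220 → slack +0.874/-1.499; half-tol=0.220, Σhalf²=0.378514
  +E: nom +20.900 → Σnom=25.240; wc +0.240/-0.430 → slack +1.114/-1.929; half-tol=0.335, Σhalf²=0.490739
  +F: nom +1.500 → Σnom=26.740; wc +0.396/-0.396 → slack +1.510/-2.325; half-tol=0.396, Σhalf²=0.647555
Nominal = 26.740. Worst-case = [26.740 - 2.325, 26.740 + 1.510] = [24.415, 28.250]. RSS = √0.647555 = 0.805.

nominal=26.740 wc=[24.415,28.250] rss=0.805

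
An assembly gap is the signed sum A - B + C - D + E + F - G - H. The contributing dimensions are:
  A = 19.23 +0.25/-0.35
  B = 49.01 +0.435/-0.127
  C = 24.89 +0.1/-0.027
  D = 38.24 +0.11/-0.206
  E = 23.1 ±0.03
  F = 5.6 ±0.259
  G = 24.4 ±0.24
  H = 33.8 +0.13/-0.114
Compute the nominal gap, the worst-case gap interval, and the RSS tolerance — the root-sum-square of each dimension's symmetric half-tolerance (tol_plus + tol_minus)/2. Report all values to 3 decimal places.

Stack each dimension's contribution:
  +A: nom +19.230 → Σnom=19.230; wc +0.250/-0.350 → slack +0.250/-0.350; half-tol=0.300, Σhalf²=0.090000
  -B: nom -49.010 → Σnom=-29.780; wc +0.127/-0.435 → slack +0.377/-0.785; half-tol=0.281, Σhalf²=0.168961
  +C: nom +24.890 → Σnom=-4.890; wc +0.100/-0.027 → slack +0.477/-0.812; half-tol=0.064, Σhalf²=0.172993
  -D: nom -38.240 → Σnom=-43.130; wc +0.206/-0.110 → slack +0.683/-0.922; half-tol=0.158, Σhalf²=0.197957
  +E: nom +23.100 → Σnom=-20.030; wc +0.030/-0.030 → slack +0.713/-0.952; half-tol=0.030, Σhalf²=0.198857
  +F: nom +5.600 → Σnom=-14.430; wc +0.259/-0.259 → slack +0.972/-1.211; half-tol=0.259, Σhalf²=0.265938
  -G: nom -24.400 → Σnom=-38.830; wc +0.240/-0.240 → slack +1.212/-1.451; half-tol=0.240, Σhalf²=0.323538
  -H: nom -33.800 → Σnom=-72.630; wc +0.114/-0.130 → slack +1.326/-1.581; half-tol=0.122, Σhalf²=0.338422
Nominal = -72.630. Worst-case = [-72.630 - 1.581, -72.630 + 1.326] = [-74.211, -71.304]. RSS = √0.338422 = 0.582.

nominal=-72.630 wc=[-74.211,-71.304] rss=0.582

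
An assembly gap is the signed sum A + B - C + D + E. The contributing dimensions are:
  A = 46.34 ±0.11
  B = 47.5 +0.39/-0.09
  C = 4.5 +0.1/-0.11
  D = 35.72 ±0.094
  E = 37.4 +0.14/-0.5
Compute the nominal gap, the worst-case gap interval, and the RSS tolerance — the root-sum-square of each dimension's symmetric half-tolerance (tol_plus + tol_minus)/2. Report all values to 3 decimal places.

nominal=162.460 wc=[161.566,163.304] rss=0.438

Stack each dimension's contribution:
  +A: nom +46.340 → Σnom=46.340; wc +0.110/-0.110 → slack +0.110/-0.110; half-tol=0.110, Σhalf²=0.012100
  +B: nom +47.500 → Σnom=93.840; wc +0.390/-0.090 → slack +0.500/-0.200; half-tol=0.240, Σhalf²=0.069700
  -C: nom -4.500 → Σnom=89.340; wc +0.110/-0.100 → slack +0.610/-0.300; half-tol=0.105, Σhalf²=0.080725
  +D: nom +35.720 → Σnom=125.060; wc +0.094/-0.094 → slack +0.704/-0.394; half-tol=0.094, Σhalf²=0.089561
  +E: nom +37.400 → Σnom=162.460; wc +0.140/-0.500 → slack +0.844/-0.894; half-tol=0.320, Σhalf²=0.191961
Nominal = 162.460. Worst-case = [162.460 - 0.894, 162.460 + 0.844] = [161.566, 163.304]. RSS = √0.191961 = 0.438.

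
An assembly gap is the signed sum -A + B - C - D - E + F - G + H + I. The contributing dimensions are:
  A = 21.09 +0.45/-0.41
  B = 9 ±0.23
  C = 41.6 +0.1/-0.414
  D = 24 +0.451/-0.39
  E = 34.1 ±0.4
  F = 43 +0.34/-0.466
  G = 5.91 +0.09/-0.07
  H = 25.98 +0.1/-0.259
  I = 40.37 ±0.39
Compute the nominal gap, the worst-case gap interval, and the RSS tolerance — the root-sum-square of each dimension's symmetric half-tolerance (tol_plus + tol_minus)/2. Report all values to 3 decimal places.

Stack each dimension's contribution:
  -A: nom -21.090 → Σnom=-21.090; wc +0.410/-0.450 → slack +0.410/-0.450; half-tol=0.430, Σhalf²=0.184900
  +B: nom +9.000 → Σnom=-12.090; wc +0.230/-0.230 → slack +0.640/-0.680; half-tol=0.230, Σhalf²=0.237800
  -C: nom -41.600 → Σnom=-53.690; wc +0.414/-0.100 → slack +1.054/-0.780; half-tol=0.257, Σhalf²=0.303849
  -D: nom -24.000 → Σnom=-77.690; wc +0.390/-0.451 → slack +1.444/-1.231; half-tol=0.420, Σhalf²=0.480669
  -E: nom -34.100 → Σnom=-111.790; wc +0.400/-0.400 → slack +1.844/-1.631; half-tol=0.400, Σhalf²=0.640669
  +F: nom +43.000 → Σnom=-68.790; wc +0.340/-0.466 → slack +2.184/-2.097; half-tol=0.403, Σhalf²=0.803078
  -G: nom -5.910 → Σnom=-74.700; wc +0.070/-0.090 → slack +2.254/-2.187; half-tol=0.080, Σhalf²=0.809478
  +H: nom +25.980 → Σnom=-48.720; wc +0.100/-0.259 → slack +2.354/-2.446; half-tol=0.179, Σhalf²=0.841698
  +I: nom +40.370 → Σnom=-8.350; wc +0.390/-0.390 → slack +2.744/-2.836; half-tol=0.390, Σhalf²=0.993798
Nominal = -8.350. Worst-case = [-8.350 - 2.836, -8.350 + 2.744] = [-11.186, -5.606]. RSS = √0.993798 = 0.997.

nominal=-8.350 wc=[-11.186,-5.606] rss=0.997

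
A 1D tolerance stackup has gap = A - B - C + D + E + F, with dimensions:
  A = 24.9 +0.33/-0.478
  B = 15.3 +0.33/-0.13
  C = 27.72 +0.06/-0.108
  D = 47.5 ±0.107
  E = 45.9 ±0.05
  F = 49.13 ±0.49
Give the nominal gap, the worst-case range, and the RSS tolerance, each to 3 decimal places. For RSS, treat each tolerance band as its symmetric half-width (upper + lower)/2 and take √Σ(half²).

nominal=124.410 wc=[122.895,125.625] rss=0.691

Stack each dimension's contribution:
  +A: nom +24.900 → Σnom=24.900; wc +0.330/-0.478 → slack +0.330/-0.478; half-tol=0.404, Σhalf²=0.163216
  -B: nom -15.300 → Σnom=9.600; wc +0.130/-0.330 → slack +0.460/-0.808; half-tol=0.230, Σhalf²=0.216116
  -C: nom -27.720 → Σnom=-18.120; wc +0.108/-0.060 → slack +0.568/-0.868; half-tol=0.084, Σhalf²=0.223172
  +D: nom +47.500 → Σnom=29.380; wc +0.107/-0.107 → slack +0.675/-0.975; half-tol=0.107, Σhalf²=0.234621
  +E: nom +45.900 → Σnom=75.280; wc +0.050/-0.050 → slack +0.725/-1.025; half-tol=0.050, Σhalf²=0.237121
  +F: nom +49.130 → Σnom=124.410; wc +0.490/-0.490 → slack +1.215/-1.515; half-tol=0.490, Σhalf²=0.477221
Nominal = 124.410. Worst-case = [124.410 - 1.515, 124.410 + 1.215] = [122.895, 125.625]. RSS = √0.477221 = 0.691.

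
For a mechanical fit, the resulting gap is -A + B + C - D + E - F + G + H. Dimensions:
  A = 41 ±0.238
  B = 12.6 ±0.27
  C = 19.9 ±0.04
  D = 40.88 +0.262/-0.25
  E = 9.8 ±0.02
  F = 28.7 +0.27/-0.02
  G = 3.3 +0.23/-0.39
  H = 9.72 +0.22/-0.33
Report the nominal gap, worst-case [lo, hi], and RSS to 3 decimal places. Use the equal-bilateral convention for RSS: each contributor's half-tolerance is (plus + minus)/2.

nominal=-55.260 wc=[-57.080,-53.972] rss=0.624

Stack each dimension's contribution:
  -A: nom -41.000 → Σnom=-41.000; wc +0.238/-0.238 → slack +0.238/-0.238; half-tol=0.238, Σhalf²=0.056644
  +B: nom +12.600 → Σnom=-28.400; wc +0.270/-0.270 → slack +0.508/-0.508; half-tol=0.270, Σhalf²=0.129544
  +C: nom +19.900 → Σnom=-8.500; wc +0.040/-0.040 → slack +0.548/-0.548; half-tol=0.040, Σhalf²=0.131144
  -D: nom -40.880 → Σnom=-49.380; wc +0.250/-0.262 → slack +0.798/-0.810; half-tol=0.256, Σhalf²=0.196680
  +E: nom +9.800 → Σnom=-39.580; wc +0.020/-0.020 → slack +0.818/-0.830; half-tol=0.020, Σhalf²=0.197080
  -F: nom -28.700 → Σnom=-68.280; wc +0.020/-0.270 → slack +0.838/-1.100; half-tol=0.145, Σhalf²=0.218105
  +G: nom +3.300 → Σnom=-64.980; wc +0.230/-0.390 → slack +1.068/-1.490; half-tol=0.310, Σhalf²=0.314205
  +H: nom +9.720 → Σnom=-55.260; wc +0.220/-0.330 → slack +1.288/-1.820; half-tol=0.275, Σhalf²=0.389830
Nominal = -55.260. Worst-case = [-55.260 - 1.820, -55.260 + 1.288] = [-57.080, -53.972]. RSS = √0.389830 = 0.624.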